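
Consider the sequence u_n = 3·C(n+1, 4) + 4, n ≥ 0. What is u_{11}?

C(12, 4) = 495, so u_{11} = 1489.

1489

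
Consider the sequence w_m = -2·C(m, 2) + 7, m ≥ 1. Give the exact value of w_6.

-23

C(6, 2) = 15, so w_6 = -23.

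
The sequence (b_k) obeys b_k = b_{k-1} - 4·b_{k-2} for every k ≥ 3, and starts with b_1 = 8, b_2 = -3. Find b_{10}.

Applying the relation repeatedly:
b_3 = -35  b_4 = -23  b_5 = 117  b_6 = 209  b_7 = -259  b_8 = -1095  b_9 = -59  b_{10} = 4321.

4321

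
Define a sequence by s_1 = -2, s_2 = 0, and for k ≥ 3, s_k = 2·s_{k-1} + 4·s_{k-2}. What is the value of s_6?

Step forward from the initial values:
s_3 = -8; s_4 = -16; s_5 = -64; s_6 = -192.

-192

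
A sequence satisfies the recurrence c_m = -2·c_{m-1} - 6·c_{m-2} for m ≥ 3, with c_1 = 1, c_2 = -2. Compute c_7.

Applying the relation repeatedly:
c_3 = -2, c_4 = 16, c_5 = -20, c_6 = -56, c_7 = 232.

232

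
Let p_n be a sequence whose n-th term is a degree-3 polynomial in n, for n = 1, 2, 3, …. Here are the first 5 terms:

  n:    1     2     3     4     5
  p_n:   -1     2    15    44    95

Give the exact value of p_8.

1st diffs: 3, 13, 29, 51.
2nd diffs: 10, 16, 22.
3rd diffs: 6, 6 (constant).
So p_n = n^3 - n^2 - n.
Evaluating at n = 8 gives p_8 = 440.

440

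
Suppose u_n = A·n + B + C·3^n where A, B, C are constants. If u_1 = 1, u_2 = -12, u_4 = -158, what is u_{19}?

Write the equations: A + B + 3C = 1; 2A + B + 9C = -12; 4A + B + 81C = -158.
Subtracting the first from the second: A + 6C = -13.
Subtracting the second from the third: 2A + 72C = -146.
Solving: C = -2, A = -1, then B = 8.
Hence u_{19} = -1·19 + 8 + (-2)·1162261467 = -2324522945.

-2324522945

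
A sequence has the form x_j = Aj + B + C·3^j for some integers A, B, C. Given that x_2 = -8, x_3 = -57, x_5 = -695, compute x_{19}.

-3486784297

The three given values yield: 2A + B + 9C = -8; 3A + B + 27C = -57; 5A + B + 243C = -695.
Subtracting the first from the second: A + 18C = -49.
Subtracting the second from the third: 2A + 216C = -638.
Solving: C = -3, A = 5, then B = 9.
Therefore x_{19} = 95 + 9 + (-3)·1162261467 = -3486784297.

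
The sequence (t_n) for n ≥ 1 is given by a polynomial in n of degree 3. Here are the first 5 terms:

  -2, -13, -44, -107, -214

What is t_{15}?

1st diffs: -11, -31, -63, -107.
2nd diffs: -20, -32, -44.
3rd diffs: -12, -12 (constant).
Newton forward-difference form: t_n = -2 + (-11)·C(n-1,1) + (-20)·C(n-1,2) + (-12)·C(n-1,3).
At n = 15: n-1 = 14, so t_{15} = -2 - 154 - 1820 - 4368 = -6344.

-6344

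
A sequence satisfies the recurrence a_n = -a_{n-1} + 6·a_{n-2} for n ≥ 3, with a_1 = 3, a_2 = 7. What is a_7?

59

a_3 = 11  a_4 = 31  a_5 = 35  a_6 = 151  a_7 = 59.
(Characteristic roots are 2 and -3.)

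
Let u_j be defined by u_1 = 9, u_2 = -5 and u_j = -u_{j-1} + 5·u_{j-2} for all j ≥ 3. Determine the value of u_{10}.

-46575

Compute successive terms:
u_3 = 50;  u_4 = -75;  u_5 = 325;  u_6 = -700;  u_7 = 2325;  u_8 = -5825;  u_9 = 17450;  u_{10} = -46575.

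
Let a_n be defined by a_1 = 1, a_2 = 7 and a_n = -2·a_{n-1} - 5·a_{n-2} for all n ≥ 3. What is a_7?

-59

Step forward from the initial values:
a_3 = -19;  a_4 = 3;  a_5 = 89;  a_6 = -193;  a_7 = -59.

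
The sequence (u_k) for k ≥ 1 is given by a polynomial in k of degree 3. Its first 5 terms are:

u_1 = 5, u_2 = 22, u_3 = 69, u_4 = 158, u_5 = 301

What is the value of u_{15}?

7341

1st diffs: 17, 47, 89, 143.
2nd diffs: 30, 42, 54.
3rd diffs: 12, 12 (constant).
Newton forward-difference form: u_k = 5 + 17·C(k-1,1) + 30·C(k-1,2) + 12·C(k-1,3).
At k = 15: k-1 = 14, so u_{15} = 5 + 238 + 2730 + 4368 = 7341.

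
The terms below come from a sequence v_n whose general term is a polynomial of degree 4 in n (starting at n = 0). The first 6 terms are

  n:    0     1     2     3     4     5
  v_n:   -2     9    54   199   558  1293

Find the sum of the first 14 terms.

1st diffs: 11, 45, 145, 359, 735.
2nd diffs: 34, 100, 214, 376.
3rd diffs: 66, 114, 162.
4th diffs: 48, 48 (constant).
So v_n = 2n^4 - n^3 + 6n^2 + 4n - 2.
Continuing: …, 2614, 4779, 8094, 12913, …, v_{13} = 55989.
Summing n = 0..13 (14 terms) gives 175511.

175511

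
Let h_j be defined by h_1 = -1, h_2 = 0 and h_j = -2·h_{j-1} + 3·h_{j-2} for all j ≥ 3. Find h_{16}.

h_3 = -3, h_4 = 6, h_5 = -21, …, h_{13} = -132861, h_{14} = 398580, h_{15} = -1195743, h_{16} = 3587226.
(Characteristic roots are 1 and -3.)

3587226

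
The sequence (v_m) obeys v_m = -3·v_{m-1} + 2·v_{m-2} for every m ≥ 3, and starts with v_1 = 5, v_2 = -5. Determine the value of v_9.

Iterate the recurrence:
v_3 = 25, v_4 = -85, v_5 = 305, v_6 = -1085, v_7 = 3865, v_8 = -13765, v_9 = 49025.

49025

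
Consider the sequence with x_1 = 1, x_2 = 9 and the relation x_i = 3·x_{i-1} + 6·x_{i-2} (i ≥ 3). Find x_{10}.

Iterate the recurrence:
x_3 = 33  x_4 = 153  x_5 = 657  x_6 = 2889  x_7 = 12609  x_8 = 55161  x_9 = 241137  x_{10} = 1054377.

1054377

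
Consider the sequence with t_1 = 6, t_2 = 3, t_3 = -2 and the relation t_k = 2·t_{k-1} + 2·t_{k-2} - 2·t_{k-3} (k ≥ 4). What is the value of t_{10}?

Applying the relation repeatedly:
t_4 = -10, t_5 = -30, t_6 = -76, t_7 = -192, t_8 = -476, t_9 = -1184, t_{10} = -2936.

-2936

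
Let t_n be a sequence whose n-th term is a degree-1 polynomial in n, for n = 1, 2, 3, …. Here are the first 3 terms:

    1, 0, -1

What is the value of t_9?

-7

1st diffs: -1, -1 (constant).
So t_n = -n + 2.
Evaluating at n = 9 gives t_9 = -7.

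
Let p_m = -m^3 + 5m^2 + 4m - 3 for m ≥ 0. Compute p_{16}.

-2755

p_{16} = -1·16^3 + 5·16^2 + 4·16 - 3 = -2755.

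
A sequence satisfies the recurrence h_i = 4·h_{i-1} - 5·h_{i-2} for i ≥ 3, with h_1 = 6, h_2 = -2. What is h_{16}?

Compute successive terms:
h_3 = -38, h_4 = -142, h_5 = -378, …, h_{13} = 214662, h_{14} = 326558, h_{15} = 232922, h_{16} = -701102.

-701102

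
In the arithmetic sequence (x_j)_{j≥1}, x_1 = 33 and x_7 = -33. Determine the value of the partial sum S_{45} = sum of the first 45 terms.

Common difference d = (-33 - 33) / (7 - 1) = -11.
x_j = 33 + (j - 1)·(-11).
x_{45} = -451; S = 45·(33 + (-451))/2 = -9405.

-9405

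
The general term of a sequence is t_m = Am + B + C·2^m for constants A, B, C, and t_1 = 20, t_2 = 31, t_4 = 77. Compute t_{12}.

The three given values yield: A + B + 2C = 20; 2A + B + 4C = 31; 4A + B + 16C = 77.
Subtracting the first from the second: A + 2C = 11.
Subtracting the second from the third: 2A + 12C = 46.
Solving: C = 3, A = 5, then B = 9.
Therefore t_{12} = 60 + 9 + 3·4096 = 12357.

12357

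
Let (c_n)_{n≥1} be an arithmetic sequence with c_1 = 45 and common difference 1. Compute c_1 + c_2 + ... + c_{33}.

2013

c_n = 45 + (n - 1)·1.
c_{33} = 77; S = 33·(45 + 77)/2 = 2013.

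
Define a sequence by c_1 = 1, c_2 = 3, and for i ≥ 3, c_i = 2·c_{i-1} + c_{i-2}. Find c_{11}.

Step forward from the initial values:
c_3 = 7; c_4 = 17; c_5 = 41; c_6 = 99; c_7 = 239; c_8 = 577; c_9 = 1393; c_{10} = 3363; c_{11} = 8119.

8119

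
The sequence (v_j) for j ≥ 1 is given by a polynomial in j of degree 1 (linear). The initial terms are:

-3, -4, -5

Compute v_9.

-11

1st diffs: -1, -1 (constant).
So v_j = -j - 2.
Evaluating at j = 9 gives v_9 = -11.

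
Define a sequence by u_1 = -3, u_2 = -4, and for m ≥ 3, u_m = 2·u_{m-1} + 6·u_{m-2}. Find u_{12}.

-2554048

u_3 = -26;  u_4 = -76;  u_5 = -308;  u_6 = -1072;  u_7 = -3992;  u_8 = -14416;  u_9 = -52784;  u_{10} = -192064;  u_{11} = -700832;  u_{12} = -2554048.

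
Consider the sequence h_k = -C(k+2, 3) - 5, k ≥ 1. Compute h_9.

-170

C(11, 3) = 165, so h_9 = -170.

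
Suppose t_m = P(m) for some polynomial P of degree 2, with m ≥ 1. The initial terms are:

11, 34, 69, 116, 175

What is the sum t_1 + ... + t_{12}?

4290

1st diffs: 23, 35, 47, 59.
2nd diffs: 12, 12, 12 (constant).
Newton forward-difference form: t_m = 11 + 23·C(m-1,1) + 12·C(m-1,2).
Continuing: …, 246, 329, 424, 531, …, t_{12} = 924.
Summing m = 1..12 (12 terms) gives 4290.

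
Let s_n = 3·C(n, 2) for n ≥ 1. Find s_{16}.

C(16, 2) = 120, so s_{16} = 360.

360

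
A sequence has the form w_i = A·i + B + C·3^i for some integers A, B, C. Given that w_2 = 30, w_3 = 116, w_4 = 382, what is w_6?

The three given values yield: 2A + B + 9C = 30; 3A + B + 27C = 116; 4A + B + 81C = 382.
Subtracting the first from the second: A + 18C = 86.
Subtracting the second from the third: A + 54C = 266.
Solving: C = 5, A = -4, then B = -7.
Hence w_6 = -4·6 + (-7) + 5·729 = 3614.

3614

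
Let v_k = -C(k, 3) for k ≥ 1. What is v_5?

C(5, 3) = 10, so v_5 = -10.

-10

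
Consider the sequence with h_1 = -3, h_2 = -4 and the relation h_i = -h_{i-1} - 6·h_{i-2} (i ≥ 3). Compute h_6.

Iterate the recurrence:
h_3 = 22;  h_4 = 2;  h_5 = -134;  h_6 = 122.

122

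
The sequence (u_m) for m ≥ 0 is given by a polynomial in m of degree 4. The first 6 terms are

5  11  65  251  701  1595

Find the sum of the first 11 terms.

58201

1st diffs: 6, 54, 186, 450, 894.
2nd diffs: 48, 132, 264, 444.
3rd diffs: 84, 132, 180.
4th diffs: 48, 48 (constant).
Newton forward-difference form: u_m = 5 + 6·C(m,1) + 48·C(m,2) + 84·C(m,3) + 48·C(m,4).
Continuing: …, 3161, 5675, 9461, 14891, …, u_{10} = 22385.
Summing m = 0..10 (11 terms) gives 58201.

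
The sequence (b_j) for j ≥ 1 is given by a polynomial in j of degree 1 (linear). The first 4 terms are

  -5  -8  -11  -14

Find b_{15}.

1st diffs: -3, -3, -3 (constant).
So b_j = -3j - 2.
Evaluating at j = 15 gives b_{15} = -47.

-47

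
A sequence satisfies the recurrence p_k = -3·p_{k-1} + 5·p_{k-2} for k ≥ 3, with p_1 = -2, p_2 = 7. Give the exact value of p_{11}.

p_3 = -31;  p_4 = 128;  p_5 = -539;  p_6 = 2257;  p_7 = -9466;  p_8 = 39683;  p_9 = -166379;  p_{10} = 697552;  p_{11} = -2924551.

-2924551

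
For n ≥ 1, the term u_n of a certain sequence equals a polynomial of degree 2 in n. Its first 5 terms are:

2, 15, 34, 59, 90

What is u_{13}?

1st diffs: 13, 19, 25, 31.
2nd diffs: 6, 6, 6 (constant).
Newton forward-difference form: u_n = 2 + 13·C(n-1,1) + 6·C(n-1,2).
At n = 13: n-1 = 12, so u_{13} = 2 + 156 + 396 = 554.

554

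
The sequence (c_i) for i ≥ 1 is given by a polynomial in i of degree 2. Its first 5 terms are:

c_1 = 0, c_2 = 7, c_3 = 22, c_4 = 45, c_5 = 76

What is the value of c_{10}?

1st diffs: 7, 15, 23, 31.
2nd diffs: 8, 8, 8 (constant).
Newton forward-difference form: c_i = 7·C(i-1,1) + 8·C(i-1,2).
At i = 10: i-1 = 9, so c_{10} = 63 + 288 = 351.

351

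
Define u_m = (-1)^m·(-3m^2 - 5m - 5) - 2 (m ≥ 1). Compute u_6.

(-1)^6 = 1; -3m^2 - 5m - 5 at m=6 is -143; so u_6 = -145.

-145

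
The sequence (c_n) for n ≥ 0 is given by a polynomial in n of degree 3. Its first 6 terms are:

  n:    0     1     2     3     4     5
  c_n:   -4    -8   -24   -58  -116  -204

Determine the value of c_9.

-976

1st diffs: -4, -16, -34, -58, -88.
2nd diffs: -12, -18, -24, -30.
3rd diffs: -6, -6, -6 (constant).
So c_n = -n^3 - 3n^2 - 4.
Evaluating at n = 9 gives c_9 = -976.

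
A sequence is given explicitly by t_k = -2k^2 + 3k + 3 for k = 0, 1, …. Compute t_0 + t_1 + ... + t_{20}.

-5047

Over k = 0..20: Σk = 210, Σk² = 2870.
Total = (-2)·2870 + (3)·210 + (3)·21 = -5047.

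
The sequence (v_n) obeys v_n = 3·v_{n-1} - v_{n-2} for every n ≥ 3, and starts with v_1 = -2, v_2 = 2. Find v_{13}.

128158

Compute successive terms:
v_3 = 8; v_4 = 22; v_5 = 58; …; v_{10} = 7142; v_{11} = 18698; v_{12} = 48952; v_{13} = 128158.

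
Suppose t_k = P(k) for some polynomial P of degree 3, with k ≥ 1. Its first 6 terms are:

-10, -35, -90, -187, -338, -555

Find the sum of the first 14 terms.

-25347

1st diffs: -25, -55, -97, -151, -217.
2nd diffs: -30, -42, -54, -66.
3rd diffs: -12, -12, -12 (constant).
Newton forward-difference form: t_k = -10 + (-25)·C(k-1,1) + (-30)·C(k-1,2) + (-12)·C(k-1,3).
Continuing: …, -850, -1235, -1722, -2323, …, t_{14} = -6107.
Summing k = 1..14 (14 terms) gives -25347.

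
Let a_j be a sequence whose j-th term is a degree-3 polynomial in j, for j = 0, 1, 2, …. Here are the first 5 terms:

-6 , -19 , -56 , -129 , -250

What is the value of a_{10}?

-2656

1st diffs: -13, -37, -73, -121.
2nd diffs: -24, -36, -48.
3rd diffs: -12, -12 (constant).
Newton forward-difference form: a_j = -6 + (-13)·C(j,1) + (-24)·C(j,2) + (-12)·C(j,3).
At j = 10: j = 10, so a_{10} = -6 - 130 - 1080 - 1440 = -2656.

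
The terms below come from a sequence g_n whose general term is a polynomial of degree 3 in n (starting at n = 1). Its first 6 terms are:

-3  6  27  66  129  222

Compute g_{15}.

1st diffs: 9, 21, 39, 63, 93.
2nd diffs: 12, 18, 24, 30.
3rd diffs: 6, 6, 6 (constant).
Newton forward-difference form: g_n = -3 + 9·C(n-1,1) + 12·C(n-1,2) + 6·C(n-1,3).
At n = 15: n-1 = 14, so g_{15} = -3 + 126 + 1092 + 2184 = 3399.

3399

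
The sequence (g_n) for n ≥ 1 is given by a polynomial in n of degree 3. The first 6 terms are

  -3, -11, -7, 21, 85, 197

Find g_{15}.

1st diffs: -8, 4, 28, 64, 112.
2nd diffs: 12, 24, 36, 48.
3rd diffs: 12, 12, 12 (constant).
Newton forward-difference form: g_n = -3 + (-8)·C(n-1,1) + 12·C(n-1,2) + 12·C(n-1,3).
At n = 15: n-1 = 14, so g_{15} = -3 - 112 + 1092 + 4368 = 5345.

5345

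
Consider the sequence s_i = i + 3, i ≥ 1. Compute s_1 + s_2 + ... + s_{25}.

400

Over i = 1..25: Σi = 325.
Total = (1)·325 + (3)·25 = 400.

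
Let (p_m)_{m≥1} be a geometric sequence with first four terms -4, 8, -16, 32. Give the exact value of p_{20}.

2097152

Common ratio r = -2.
p_m = (-4)·(-2)^(m-1).
p_{20} = (-4)·(-2)^19 = 2097152.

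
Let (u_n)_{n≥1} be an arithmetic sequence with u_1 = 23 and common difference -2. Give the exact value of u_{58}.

u_n = 23 + (n - 1)·(-2).
u_{58} = 23 + 57·(-2) = -91.

-91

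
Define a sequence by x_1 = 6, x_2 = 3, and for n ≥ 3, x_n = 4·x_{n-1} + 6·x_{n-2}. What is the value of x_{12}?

109415712

x_3 = 48, x_4 = 210, x_5 = 1128, x_6 = 5772, x_7 = 29856, x_8 = 154056, x_9 = 795360, x_{10} = 4105776, x_{11} = 21195264, x_{12} = 109415712.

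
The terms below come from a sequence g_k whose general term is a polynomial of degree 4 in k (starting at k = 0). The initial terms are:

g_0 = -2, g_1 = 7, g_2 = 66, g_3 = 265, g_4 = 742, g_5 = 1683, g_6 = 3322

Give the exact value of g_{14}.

1st diffs: 9, 59, 199, 477, 941, 1639.
2nd diffs: 50, 140, 278, 464, 698.
3rd diffs: 90, 138, 186, 234.
4th diffs: 48, 48, 48 (constant).
Newton forward-difference form: g_k = -2 + 9·C(k,1) + 50·C(k,2) + 90·C(k,3) + 48·C(k,4).
At k = 14: k = 14, so g_{14} = -2 + 126 + 4550 + 32760 + 48048 = 85482.

85482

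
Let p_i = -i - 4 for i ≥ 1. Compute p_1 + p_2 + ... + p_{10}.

Over i = 1..10: Σi = 55.
Total = (-1)·55 + (-4)·10 = -95.

-95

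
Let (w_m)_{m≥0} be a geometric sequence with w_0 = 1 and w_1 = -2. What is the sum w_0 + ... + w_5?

Common ratio r = -2.
w_m = 1·(-2)^(m-0).
S = 1·((-2)^6 - 1)/(-2 - 1) = 1·(64 - 1)/(-3) = -21.

-21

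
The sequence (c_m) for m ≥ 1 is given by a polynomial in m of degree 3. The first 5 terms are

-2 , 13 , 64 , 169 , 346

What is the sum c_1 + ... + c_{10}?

1st diffs: 15, 51, 105, 177.
2nd diffs: 36, 54, 72.
3rd diffs: 18, 18 (constant).
Newton forward-difference form: c_m = -2 + 15·C(m-1,1) + 36·C(m-1,2) + 18·C(m-1,3).
Continuing: …, 613, 988, 1489, 2134, …, c_{10} = 2941.
Summing m = 1..10 (10 terms) gives 8755.

8755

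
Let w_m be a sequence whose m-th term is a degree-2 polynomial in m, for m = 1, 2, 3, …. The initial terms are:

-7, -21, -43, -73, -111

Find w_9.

-343

1st diffs: -14, -22, -30, -38.
2nd diffs: -8, -8, -8 (constant).
Newton forward-difference form: w_m = -7 + (-14)·C(m-1,1) + (-8)·C(m-1,2).
At m = 9: m-1 = 8, so w_9 = -7 - 112 - 224 = -343.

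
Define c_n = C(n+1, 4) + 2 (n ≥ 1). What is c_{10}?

C(11, 4) = 330, so c_{10} = 332.

332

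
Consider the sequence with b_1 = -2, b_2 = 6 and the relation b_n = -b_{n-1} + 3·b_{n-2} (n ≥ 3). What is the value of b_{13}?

b_3 = -12  b_4 = 30  b_5 = -66  …  b_{10} = 4350  b_{11} = -10002  b_{12} = 23052  b_{13} = -53058.

-53058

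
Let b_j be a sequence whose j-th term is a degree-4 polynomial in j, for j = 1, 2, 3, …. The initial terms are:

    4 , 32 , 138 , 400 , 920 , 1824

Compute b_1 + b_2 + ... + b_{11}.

51282

1st diffs: 28, 106, 262, 520, 904.
2nd diffs: 78, 156, 258, 384.
3rd diffs: 78, 102, 126.
4th diffs: 24, 24 (constant).
So b_j = j^4 + 3j^3 - 4j^2 + 4j.
Continuing: …, 3262, 5408, 8460, 12640, …, b_{11} = 18194.
Summing j = 1..11 (11 terms) gives 51282.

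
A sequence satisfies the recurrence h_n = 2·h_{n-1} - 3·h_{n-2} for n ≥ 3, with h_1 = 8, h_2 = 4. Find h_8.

292

Compute successive terms:
h_3 = -16;  h_4 = -44;  h_5 = -40;  h_6 = 52;  h_7 = 224;  h_8 = 292.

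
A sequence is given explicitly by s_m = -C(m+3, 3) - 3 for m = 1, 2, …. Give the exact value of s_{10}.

-289

C(13, 3) = 286, so s_{10} = -289.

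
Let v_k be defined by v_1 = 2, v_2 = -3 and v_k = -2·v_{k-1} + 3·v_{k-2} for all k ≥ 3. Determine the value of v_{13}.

664302

Compute successive terms:
v_3 = 12, v_4 = -33, v_5 = 102, …, v_{10} = -24603, v_{11} = 73812, v_{12} = -221433, v_{13} = 664302.
(Characteristic roots are 1 and -3.)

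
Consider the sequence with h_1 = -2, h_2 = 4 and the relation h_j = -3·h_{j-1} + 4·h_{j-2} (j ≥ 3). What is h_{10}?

314572

Applying the relation repeatedly:
h_3 = -20;  h_4 = 76;  h_5 = -308;  h_6 = 1228;  h_7 = -4916;  h_8 = 19660;  h_9 = -78644;  h_{10} = 314572.
(Characteristic roots are 1 and -4.)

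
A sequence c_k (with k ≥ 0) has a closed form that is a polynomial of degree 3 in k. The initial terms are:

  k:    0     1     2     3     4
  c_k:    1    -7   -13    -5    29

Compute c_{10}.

1st diffs: -8, -6, 8, 34.
2nd diffs: 2, 14, 26.
3rd diffs: 12, 12 (constant).
So c_k = 2k^3 - 5k^2 - 5k + 1.
Evaluating at k = 10 gives c_{10} = 1451.

1451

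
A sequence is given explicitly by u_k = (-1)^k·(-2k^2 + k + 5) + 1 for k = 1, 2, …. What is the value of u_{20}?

(-1)^20 = 1; -2k^2 + k + 5 at k=20 is -775; so u_{20} = -774.

-774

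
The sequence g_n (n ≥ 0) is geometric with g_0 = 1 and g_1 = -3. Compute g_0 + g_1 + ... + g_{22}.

23535794707

Common ratio r = -3.
g_n = 1·(-3)^(n-0).
S = 1·((-3)^23 - 1)/(-3 - 1) = 1·(-94143178827 - 1)/(-4) = 23535794707.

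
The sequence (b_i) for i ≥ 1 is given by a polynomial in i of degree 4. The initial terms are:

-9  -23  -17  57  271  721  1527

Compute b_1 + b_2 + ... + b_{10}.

1st diffs: -14, 6, 74, 214, 450, 806.
2nd diffs: 20, 68, 140, 236, 356.
3rd diffs: 48, 72, 96, 120.
4th diffs: 24, 24, 24 (constant).
Newton forward-difference form: b_i = -9 + (-14)·C(i-1,1) + 20·C(i-1,2) + 48·C(i-1,3) + 24·C(i-1,4).
Continuing: 2833, 4807, 7641.
Summing i = 1..10 (10 terms) gives 17808.

17808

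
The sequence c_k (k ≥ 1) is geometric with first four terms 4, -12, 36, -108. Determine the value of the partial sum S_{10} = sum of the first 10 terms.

Common ratio r = -3.
c_k = 4·(-3)^(k-1).
S = 4·((-3)^10 - 1)/(-3 - 1) = 4·(59049 - 1)/(-4) = -59048.

-59048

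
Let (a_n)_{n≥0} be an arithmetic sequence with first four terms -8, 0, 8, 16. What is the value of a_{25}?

Common difference d = 8.
a_n = -8 + (n - 0)·8.
a_{25} = -8 + 25·8 = 192.

192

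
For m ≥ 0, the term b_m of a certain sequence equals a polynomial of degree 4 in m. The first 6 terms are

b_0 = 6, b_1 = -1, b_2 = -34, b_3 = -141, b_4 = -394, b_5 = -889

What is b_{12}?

1st diffs: -7, -33, -107, -253, -495.
2nd diffs: -26, -74, -146, -242.
3rd diffs: -48, -72, -96.
4th diffs: -24, -24 (constant).
So b_m = -m^4 - 2m^3 - 4m + 6.
Evaluating at m = 12 gives b_{12} = -24234.

-24234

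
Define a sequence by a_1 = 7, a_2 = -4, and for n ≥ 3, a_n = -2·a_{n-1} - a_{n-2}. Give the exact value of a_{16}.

Iterate the recurrence:
a_3 = 1;  a_4 = 2;  a_5 = -5;  …;  a_{13} = -29;  a_{14} = 32;  a_{15} = -35;  a_{16} = 38.
(Characteristic roots are -1 and -1.)

38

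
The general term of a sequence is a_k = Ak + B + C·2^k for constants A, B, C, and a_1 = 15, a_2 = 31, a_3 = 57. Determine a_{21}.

Write the equations: A + B + 2C = 15; 2A + B + 4C = 31; 3A + B + 8C = 57.
Subtracting the first from the second: A + 2C = 16.
Subtracting the second from the third: A + 4C = 26.
Solving: C = 5, A = 6, then B = -1.
Hence a_{21} = 6·21 + (-1) + 5·2097152 = 10485885.

10485885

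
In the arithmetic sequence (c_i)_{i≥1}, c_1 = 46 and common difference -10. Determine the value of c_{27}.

c_i = 46 + (i - 1)·(-10).
c_{27} = 46 + 26·(-10) = -214.

-214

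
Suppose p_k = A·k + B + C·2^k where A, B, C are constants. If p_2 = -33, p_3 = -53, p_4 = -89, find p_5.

Write the equations: 2A + B + 4C = -33; 3A + B + 8C = -53; 4A + B + 16C = -89.
Subtracting the first from the second: A + 4C = -20.
Subtracting the second from the third: A + 8C = -36.
Solving: C = -4, A = -4, then B = -9.
So p_k = -4·k + (-9) + (-4)·2^k; at k=5 this is -157.

-157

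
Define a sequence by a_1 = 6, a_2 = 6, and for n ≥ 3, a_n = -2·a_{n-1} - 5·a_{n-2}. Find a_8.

1494

Step forward from the initial values:
a_3 = -42; a_4 = 54; a_5 = 102; a_6 = -474; a_7 = 438; a_8 = 1494.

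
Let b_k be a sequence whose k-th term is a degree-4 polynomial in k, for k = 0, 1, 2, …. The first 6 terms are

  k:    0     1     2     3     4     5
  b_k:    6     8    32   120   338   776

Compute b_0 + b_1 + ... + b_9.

1st diffs: 2, 24, 88, 218, 438.
2nd diffs: 22, 64, 130, 220.
3rd diffs: 42, 66, 90.
4th diffs: 24, 24 (constant).
Newton forward-difference form: b_k = 6 + 2·C(k,1) + 22·C(k,2) + 42·C(k,3) + 24·C(k,4).
Continuing: 1548, 2792, 4670, 7368.
Summing k = 0..9 (10 terms) gives 17658.

17658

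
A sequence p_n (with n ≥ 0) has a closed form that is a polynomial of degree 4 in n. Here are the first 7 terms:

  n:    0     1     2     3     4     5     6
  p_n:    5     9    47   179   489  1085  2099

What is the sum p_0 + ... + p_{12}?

83889

1st diffs: 4, 38, 132, 310, 596, 1014.
2nd diffs: 34, 94, 178, 286, 418.
3rd diffs: 60, 84, 108, 132.
4th diffs: 24, 24, 24 (constant).
Newton forward-difference form: p_n = 5 + 4·C(n,1) + 34·C(n,2) + 60·C(n,3) + 24·C(n,4).
Continuing: …, 3687, 6029, 9329, 13815, …, p_{12} = 27377.
Summing n = 0..12 (13 terms) gives 83889.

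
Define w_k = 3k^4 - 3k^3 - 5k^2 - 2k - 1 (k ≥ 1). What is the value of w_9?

w_9 = 3·9^4 - 3·9^3 - 5·9^2 - 2·9 - 1 = 17072.

17072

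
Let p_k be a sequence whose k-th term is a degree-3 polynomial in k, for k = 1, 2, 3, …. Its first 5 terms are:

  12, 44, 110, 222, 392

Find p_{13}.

1st diffs: 32, 66, 112, 170.
2nd diffs: 34, 46, 58.
3rd diffs: 12, 12 (constant).
Newton forward-difference form: p_k = 12 + 32·C(k-1,1) + 34·C(k-1,2) + 12·C(k-1,3).
At k = 13: k-1 = 12, so p_{13} = 12 + 384 + 2244 + 2640 = 5280.

5280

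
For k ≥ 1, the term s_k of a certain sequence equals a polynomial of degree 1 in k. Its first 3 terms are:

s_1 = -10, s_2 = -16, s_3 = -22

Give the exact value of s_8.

1st diffs: -6, -6 (constant).
So s_k = -6k - 4.
Evaluating at k = 8 gives s_8 = -52.

-52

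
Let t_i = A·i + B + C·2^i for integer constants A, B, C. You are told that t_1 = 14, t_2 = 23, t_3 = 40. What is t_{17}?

The three given values yield: A + B + 2C = 14; 2A + B + 4C = 23; 3A + B + 8C = 40.
Subtracting the first from the second: A + 2C = 9.
Subtracting the second from the third: A + 4C = 17.
Solving: C = 4, A = 1, then B = 5.
Therefore t_{17} = 17 + 5 + 4·131072 = 524310.

524310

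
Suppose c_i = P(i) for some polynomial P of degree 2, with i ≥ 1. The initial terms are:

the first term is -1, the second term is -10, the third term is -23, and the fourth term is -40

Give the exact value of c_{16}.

-556

1st diffs: -9, -13, -17.
2nd diffs: -4, -4 (constant).
Newton forward-difference form: c_i = -1 + (-9)·C(i-1,1) + (-4)·C(i-1,2).
At i = 16: i-1 = 15, so c_{16} = -1 - 135 - 420 = -556.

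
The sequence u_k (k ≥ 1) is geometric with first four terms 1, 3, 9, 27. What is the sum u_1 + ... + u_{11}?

Common ratio r = 3.
u_k = 1·3^(k-1).
S = 1·(3^11 - 1)/(3 - 1) = 1·(177147 - 1)/(2) = 88573.

88573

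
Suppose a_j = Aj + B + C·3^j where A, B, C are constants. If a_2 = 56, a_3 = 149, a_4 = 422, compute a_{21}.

Plug in j = 2, 3, 4: 2A + B + 9C = 56; 3A + B + 27C = 149; 4A + B + 81C = 422.
Subtracting the first from the second: A + 18C = 93.
Subtracting the second from the third: A + 54C = 273.
Solving: C = 5, A = 3, then B = 5.
So a_j = 3·j + 5 + 5·3^j; at j=21 this is 52301766083.

52301766083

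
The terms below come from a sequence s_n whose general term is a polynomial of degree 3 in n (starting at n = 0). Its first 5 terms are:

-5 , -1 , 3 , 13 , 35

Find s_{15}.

1st diffs: 4, 4, 10, 22.
2nd diffs: 0, 6, 12.
3rd diffs: 6, 6 (constant).
Newton forward-difference form: s_n = -5 + 4·C(n,1) + 6·C(n,3).
At n = 15: n = 15, so s_{15} = -5 + 60 + 2730 = 2785.

2785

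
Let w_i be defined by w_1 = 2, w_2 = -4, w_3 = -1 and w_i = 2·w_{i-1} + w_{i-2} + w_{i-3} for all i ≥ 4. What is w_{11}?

Compute successive terms:
w_4 = -4; w_5 = -13; w_6 = -31; w_7 = -79; w_8 = -202; w_9 = -514; w_{10} = -1309; w_{11} = -3334.

-3334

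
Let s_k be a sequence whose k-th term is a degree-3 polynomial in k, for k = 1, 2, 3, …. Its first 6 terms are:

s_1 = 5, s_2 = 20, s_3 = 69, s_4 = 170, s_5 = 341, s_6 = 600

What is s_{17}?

14405

1st diffs: 15, 49, 101, 171, 259.
2nd diffs: 34, 52, 70, 88.
3rd diffs: 18, 18, 18 (constant).
Newton forward-difference form: s_k = 5 + 15·C(k-1,1) + 34·C(k-1,2) + 18·C(k-1,3).
At k = 17: k-1 = 16, so s_{17} = 5 + 240 + 4080 + 10080 = 14405.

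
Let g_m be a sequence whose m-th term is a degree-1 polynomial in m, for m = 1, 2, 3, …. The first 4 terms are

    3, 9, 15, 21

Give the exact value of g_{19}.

1st diffs: 6, 6, 6 (constant).
So g_m = 6m - 3.
Evaluating at m = 19 gives g_{19} = 111.

111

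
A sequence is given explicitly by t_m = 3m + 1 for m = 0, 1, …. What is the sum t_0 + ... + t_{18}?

532

Over m = 0..18: Σm = 171.
Total = (3)·171 + (1)·19 = 532.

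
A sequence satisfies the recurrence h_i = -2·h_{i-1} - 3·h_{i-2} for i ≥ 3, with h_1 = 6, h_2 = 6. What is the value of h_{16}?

Compute successive terms:
h_3 = -30, h_4 = 42, h_5 = 6, …, h_{13} = 7494, h_{14} = -9066, h_{15} = -4350, h_{16} = 35898.

35898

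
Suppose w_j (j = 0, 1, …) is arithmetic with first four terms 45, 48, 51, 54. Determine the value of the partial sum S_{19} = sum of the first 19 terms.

1368

Common difference d = 3.
w_j = 45 + (j - 0)·3.
w_{18} = 99; S = 19·(45 + 99)/2 = 1368.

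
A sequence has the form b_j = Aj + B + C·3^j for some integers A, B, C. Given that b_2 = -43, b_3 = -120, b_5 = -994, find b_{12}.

Write the equations: 2A + B + 9C = -43; 3A + B + 27C = -120; 5A + B + 243C = -994.
Subtracting the first from the second: A + 18C = -77.
Subtracting the second from the third: 2A + 216C = -874.
Solving: C = -4, A = -5, then B = 3.
So b_j = -5·j + 3 + (-4)·3^j; at j=12 this is -2125821.

-2125821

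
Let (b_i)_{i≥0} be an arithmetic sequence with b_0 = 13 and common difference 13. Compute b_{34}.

455

b_i = 13 + (i - 0)·13.
b_{34} = 13 + 34·13 = 455.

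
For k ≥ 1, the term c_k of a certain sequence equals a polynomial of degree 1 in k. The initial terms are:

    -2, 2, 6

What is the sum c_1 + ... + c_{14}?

1st diffs: 4, 4 (constant).
So c_k = 4k - 6.
Continuing: …, 10, 14, 18, 22, …, c_{14} = 50.
Summing k = 1..14 (14 terms) gives 336.

336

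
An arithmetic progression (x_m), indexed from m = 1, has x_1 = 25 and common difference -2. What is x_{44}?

x_m = 25 + (m - 1)·(-2).
x_{44} = 25 + 43·(-2) = -61.

-61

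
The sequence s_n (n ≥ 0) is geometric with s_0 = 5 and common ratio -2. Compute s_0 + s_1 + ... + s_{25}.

s_n = 5·(-2)^(n-0).
S = 5·((-2)^26 - 1)/(-2 - 1) = 5·(67108864 - 1)/(-3) = -111848105.

-111848105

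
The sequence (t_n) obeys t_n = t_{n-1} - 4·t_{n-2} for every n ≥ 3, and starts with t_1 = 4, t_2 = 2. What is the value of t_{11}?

t_3 = -14, t_4 = -22, t_5 = 34, t_6 = 122, t_7 = -14, t_8 = -502, t_9 = -446, t_{10} = 1562, t_{11} = 3346.

3346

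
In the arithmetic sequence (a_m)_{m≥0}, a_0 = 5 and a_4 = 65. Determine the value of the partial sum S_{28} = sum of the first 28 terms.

Common difference d = (65 - 5) / (4 - 0) = 15.
a_m = 5 + (m - 0)·15.
a_{27} = 410; S = 28·(5 + 410)/2 = 5810.

5810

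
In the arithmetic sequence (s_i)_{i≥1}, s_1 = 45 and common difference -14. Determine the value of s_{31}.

-375

s_i = 45 + (i - 1)·(-14).
s_{31} = 45 + 30·(-14) = -375.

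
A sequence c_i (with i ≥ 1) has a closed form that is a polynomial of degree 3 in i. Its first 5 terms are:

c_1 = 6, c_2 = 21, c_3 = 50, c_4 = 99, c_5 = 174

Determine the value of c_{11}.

1st diffs: 15, 29, 49, 75.
2nd diffs: 14, 20, 26.
3rd diffs: 6, 6 (constant).
Newton forward-difference form: c_i = 6 + 15·C(i-1,1) + 14·C(i-1,2) + 6·C(i-1,3).
At i = 11: i-1 = 10, so c_{11} = 6 + 150 + 630 + 720 = 1506.

1506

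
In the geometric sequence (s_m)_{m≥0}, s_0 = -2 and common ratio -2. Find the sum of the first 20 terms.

s_m = (-2)·(-2)^(m-0).
S = (-2)·((-2)^20 - 1)/(-2 - 1) = (-2)·(1048576 - 1)/(-3) = 699050.

699050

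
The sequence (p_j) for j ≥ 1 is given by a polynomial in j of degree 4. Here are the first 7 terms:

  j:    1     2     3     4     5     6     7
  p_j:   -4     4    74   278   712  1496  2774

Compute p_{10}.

11372

1st diffs: 8, 70, 204, 434, 784, 1278.
2nd diffs: 62, 134, 230, 350, 494.
3rd diffs: 72, 96, 120, 144.
4th diffs: 24, 24, 24 (constant).
Newton forward-difference form: p_j = -4 + 8·C(j-1,1) + 62·C(j-1,2) + 72·C(j-1,3) + 24·C(j-1,4).
At j = 10: j-1 = 9, so p_{10} = -4 + 72 + 2232 + 6048 + 3024 = 11372.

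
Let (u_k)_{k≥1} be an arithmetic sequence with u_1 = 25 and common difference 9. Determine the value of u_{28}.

u_k = 25 + (k - 1)·9.
u_{28} = 25 + 27·9 = 268.

268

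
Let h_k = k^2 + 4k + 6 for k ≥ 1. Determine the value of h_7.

h_7 = 1·7^2 + 4·7 + 6 = 83.

83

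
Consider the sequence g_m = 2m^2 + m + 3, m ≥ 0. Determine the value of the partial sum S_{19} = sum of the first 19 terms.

Over m = 0..18: Σm = 171, Σm² = 2109.
Total = (2)·2109 + (1)·171 + (3)·19 = 4446.

4446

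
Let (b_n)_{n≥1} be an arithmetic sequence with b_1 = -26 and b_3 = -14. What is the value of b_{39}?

202

Common difference d = (-14 - (-26)) / (3 - 1) = 6.
b_n = -26 + (n - 1)·6.
b_{39} = -26 + 38·6 = 202.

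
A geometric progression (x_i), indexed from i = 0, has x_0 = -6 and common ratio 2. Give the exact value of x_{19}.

-3145728

x_i = (-6)·2^(i-0).
x_{19} = (-6)·2^19 = -3145728.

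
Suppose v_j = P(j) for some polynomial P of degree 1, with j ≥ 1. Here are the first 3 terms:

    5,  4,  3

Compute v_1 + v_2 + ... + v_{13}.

-13

1st diffs: -1, -1 (constant).
So v_j = -j + 6.
Continuing: …, 2, 1, 0, -1, …, v_{13} = -7.
Summing j = 1..13 (13 terms) gives -13.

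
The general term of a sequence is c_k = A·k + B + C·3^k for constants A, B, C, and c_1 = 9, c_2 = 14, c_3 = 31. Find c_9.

Plug in k = 1, 2, 3: A + B + 3C = 9; 2A + B + 9C = 14; 3A + B + 27C = 31.
Subtracting the first from the second: A + 6C = 5.
Subtracting the second from the third: A + 18C = 17.
Solving: C = 1, A = -1, then B = 7.
Hence c_9 = -1·9 + 7 + 1·19683 = 19681.

19681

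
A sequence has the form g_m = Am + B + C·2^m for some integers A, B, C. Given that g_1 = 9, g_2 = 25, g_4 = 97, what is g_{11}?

The three given values yield: A + B + 2C = 9; 2A + B + 4C = 25; 4A + B + 16C = 97.
Subtracting the first from the second: A + 2C = 16.
Subtracting the second from the third: 2A + 12C = 72.
Solving: C = 5, A = 6, then B = -7.
So g_m = 6·m + (-7) + 5·2^m; at m=11 this is 10299.

10299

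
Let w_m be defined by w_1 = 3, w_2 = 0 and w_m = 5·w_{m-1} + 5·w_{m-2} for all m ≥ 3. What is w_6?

2625

Step forward from the initial values:
w_3 = 15; w_4 = 75; w_5 = 450; w_6 = 2625.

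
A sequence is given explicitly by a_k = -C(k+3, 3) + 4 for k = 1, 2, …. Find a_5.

C(8, 3) = 56, so a_5 = -52.

-52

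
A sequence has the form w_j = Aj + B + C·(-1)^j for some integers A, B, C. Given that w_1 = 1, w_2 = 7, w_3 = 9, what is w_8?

31

At j = 1, 2, 3: A + B - C = 1; 2A + B + C = 7; 3A + B - C = 9.
Subtracting the first from the second: A + 2C = 6.
Subtracting the second from the third: A - 2C = 2.
Solving: C = 1, A = 4, then B = -2.
Hence w_8 = 4·8 + (-2) + 1·1 = 31.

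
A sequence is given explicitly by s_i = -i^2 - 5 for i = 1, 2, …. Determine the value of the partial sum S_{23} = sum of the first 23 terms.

-4439

Over i = 1..23: Σi = 276, Σi² = 4324.
Total = (-1)·4324 + (-5)·23 = -4439.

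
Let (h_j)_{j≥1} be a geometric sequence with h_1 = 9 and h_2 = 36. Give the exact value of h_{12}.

Common ratio r = 4.
h_j = 9·4^(j-1).
h_{12} = 9·4^11 = 37748736.

37748736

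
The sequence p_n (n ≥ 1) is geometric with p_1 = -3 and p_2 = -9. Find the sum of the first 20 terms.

-5230176600

Common ratio r = 3.
p_n = (-3)·3^(n-1).
S = (-3)·(3^20 - 1)/(3 - 1) = (-3)·(3486784401 - 1)/(2) = -5230176600.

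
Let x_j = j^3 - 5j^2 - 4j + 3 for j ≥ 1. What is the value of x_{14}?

x_{14} = 1·14^3 - 5·14^2 - 4·14 + 3 = 1711.

1711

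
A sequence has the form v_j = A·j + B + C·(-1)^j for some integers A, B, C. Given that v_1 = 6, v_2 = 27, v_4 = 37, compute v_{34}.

187

At j = 1, 2, 4: A + B - C = 6; 2A + B + C = 27; 4A + B + C = 37.
Subtracting the first from the second: A + 2C = 21.
Subtracting the second from the third: 2A = 10.
Solving: C = 8, A = 5, then B = 9.
Therefore v_{34} = 170 + 9 + 8·1 = 187.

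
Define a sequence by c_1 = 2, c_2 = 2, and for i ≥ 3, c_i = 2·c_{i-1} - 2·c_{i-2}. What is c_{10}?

Iterate the recurrence:
c_3 = 0; c_4 = -4; c_5 = -8; c_6 = -8; c_7 = 0; c_8 = 16; c_9 = 32; c_{10} = 32.

32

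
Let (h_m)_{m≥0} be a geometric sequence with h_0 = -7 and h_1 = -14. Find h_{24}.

Common ratio r = 2.
h_m = (-7)·2^(m-0).
h_{24} = (-7)·2^24 = -117440512.

-117440512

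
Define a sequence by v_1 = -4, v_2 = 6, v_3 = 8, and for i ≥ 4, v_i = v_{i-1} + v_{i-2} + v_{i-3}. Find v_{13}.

2976

Iterate the recurrence:
v_4 = 10, v_5 = 24, v_6 = 42, v_7 = 76, v_8 = 142, v_9 = 260, v_{10} = 478, v_{11} = 880, v_{12} = 1618, v_{13} = 2976.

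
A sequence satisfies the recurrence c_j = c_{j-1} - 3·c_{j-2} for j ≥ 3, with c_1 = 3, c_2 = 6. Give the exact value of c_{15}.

Step forward from the initial values:
c_3 = -3;  c_4 = -21;  c_5 = -12;  …;  c_{12} = 1239;  c_{13} = -1317;  c_{14} = -5034;  c_{15} = -1083.

-1083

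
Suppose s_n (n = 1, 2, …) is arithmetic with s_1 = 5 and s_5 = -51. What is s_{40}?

-541

Common difference d = (-51 - 5) / (5 - 1) = -14.
s_n = 5 + (n - 1)·(-14).
s_{40} = 5 + 39·(-14) = -541.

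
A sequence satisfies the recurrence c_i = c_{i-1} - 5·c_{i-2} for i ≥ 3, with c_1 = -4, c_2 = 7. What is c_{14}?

-170233

c_3 = 27  c_4 = -8  c_5 = -143  …  c_{11} = 2097  c_{12} = 39937  c_{13} = 29452  c_{14} = -170233.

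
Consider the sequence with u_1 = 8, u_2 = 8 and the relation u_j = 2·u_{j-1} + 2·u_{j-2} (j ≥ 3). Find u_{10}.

Applying the relation repeatedly:
u_3 = 32;  u_4 = 80;  u_5 = 224;  u_6 = 608;  u_7 = 1664;  u_8 = 4544;  u_9 = 12416;  u_{10} = 33920.

33920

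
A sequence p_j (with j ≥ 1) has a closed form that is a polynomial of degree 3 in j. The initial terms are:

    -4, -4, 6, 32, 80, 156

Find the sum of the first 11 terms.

3586

1st diffs: 0, 10, 26, 48, 76.
2nd diffs: 10, 16, 22, 28.
3rd diffs: 6, 6, 6 (constant).
Newton forward-difference form: p_j = -4 + 10·C(j-1,2) + 6·C(j-1,3).
Continuing: …, 266, 416, 612, 860, …, p_{11} = 1166.
Summing j = 1..11 (11 terms) gives 3586.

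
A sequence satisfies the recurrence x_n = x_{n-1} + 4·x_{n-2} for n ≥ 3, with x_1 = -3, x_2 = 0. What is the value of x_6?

-108

Step forward from the initial values:
x_3 = -12; x_4 = -12; x_5 = -60; x_6 = -108.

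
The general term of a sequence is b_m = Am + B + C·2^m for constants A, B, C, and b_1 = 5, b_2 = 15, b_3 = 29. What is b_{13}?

16457

Plug in m = 1, 2, 3: A + B + 2C = 5; 2A + B + 4C = 15; 3A + B + 8C = 29.
Subtracting the first from the second: A + 2C = 10.
Subtracting the second from the third: A + 4C = 14.
Solving: C = 2, A = 6, then B = -5.
So b_m = 6·m + (-5) + 2·2^m; at m=13 this is 16457.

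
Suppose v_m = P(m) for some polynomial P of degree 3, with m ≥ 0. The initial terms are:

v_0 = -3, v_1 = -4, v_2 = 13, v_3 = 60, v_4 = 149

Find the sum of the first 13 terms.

13611

1st diffs: -1, 17, 47, 89.
2nd diffs: 18, 30, 42.
3rd diffs: 12, 12 (constant).
Newton forward-difference form: v_m = -3 + (-1)·C(m,1) + 18·C(m,2) + 12·C(m,3).
Continuing: …, 292, 501, 788, 1165, …, v_{12} = 3813.
Summing m = 0..12 (13 terms) gives 13611.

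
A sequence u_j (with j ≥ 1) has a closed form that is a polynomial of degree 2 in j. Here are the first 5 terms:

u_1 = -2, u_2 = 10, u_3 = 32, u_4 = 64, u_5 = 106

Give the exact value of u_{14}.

934

1st diffs: 12, 22, 32, 42.
2nd diffs: 10, 10, 10 (constant).
Newton forward-difference form: u_j = -2 + 12·C(j-1,1) + 10·C(j-1,2).
At j = 14: j-1 = 13, so u_{14} = -2 + 156 + 780 = 934.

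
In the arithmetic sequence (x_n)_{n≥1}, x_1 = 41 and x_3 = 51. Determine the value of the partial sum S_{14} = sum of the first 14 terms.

Common difference d = (51 - 41) / (3 - 1) = 5.
x_n = 41 + (n - 1)·5.
x_{14} = 106; S = 14·(41 + 106)/2 = 1029.

1029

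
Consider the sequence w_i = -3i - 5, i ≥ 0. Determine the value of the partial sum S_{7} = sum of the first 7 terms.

Over i = 0..6: Σi = 21.
Total = (-3)·21 + (-5)·7 = -98.

-98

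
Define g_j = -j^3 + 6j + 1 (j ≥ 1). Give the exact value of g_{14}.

g_{14} = -1·14^3 + 6·14 + 1 = -2659.

-2659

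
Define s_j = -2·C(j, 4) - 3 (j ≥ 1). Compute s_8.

C(8, 4) = 70, so s_8 = -143.

-143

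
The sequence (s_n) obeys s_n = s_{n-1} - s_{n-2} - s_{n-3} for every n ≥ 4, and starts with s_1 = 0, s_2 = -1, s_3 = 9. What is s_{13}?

Iterate the recurrence:
s_4 = 10;  s_5 = 2;  s_6 = -17;  s_7 = -29;  s_8 = -14;  s_9 = 32;  s_{10} = 75;  s_{11} = 57;  s_{12} = -50;  s_{13} = -182.

-182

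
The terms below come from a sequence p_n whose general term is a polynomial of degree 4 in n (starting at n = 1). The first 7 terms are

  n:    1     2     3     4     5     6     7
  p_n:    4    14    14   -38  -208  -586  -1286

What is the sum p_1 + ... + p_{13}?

-62946

1st diffs: 10, 0, -52, -170, -378, -700.
2nd diffs: -10, -52, -118, -208, -322.
3rd diffs: -42, -66, -90, -114.
4th diffs: -24, -24, -24 (constant).
Newton forward-difference form: p_n = 4 + 10·C(n-1,1) + (-10)·C(n-1,2) + (-42)·C(n-1,3) + (-24)·C(n-1,4).
Continuing: …, -2446, -4228, -6818, -10426, …, p_{13} = -21656.
Summing n = 1..13 (13 terms) gives -62946.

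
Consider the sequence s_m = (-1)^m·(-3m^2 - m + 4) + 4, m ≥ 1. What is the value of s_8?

(-1)^8 = 1; -3m^2 - m + 4 at m=8 is -196; so s_8 = -192.

-192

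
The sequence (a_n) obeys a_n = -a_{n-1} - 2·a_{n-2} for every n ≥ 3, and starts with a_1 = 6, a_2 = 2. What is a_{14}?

538

Applying the relation repeatedly:
a_3 = -14; a_4 = 10; a_5 = 18; …; a_{11} = 226; a_{12} = -86; a_{13} = -366; a_{14} = 538.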